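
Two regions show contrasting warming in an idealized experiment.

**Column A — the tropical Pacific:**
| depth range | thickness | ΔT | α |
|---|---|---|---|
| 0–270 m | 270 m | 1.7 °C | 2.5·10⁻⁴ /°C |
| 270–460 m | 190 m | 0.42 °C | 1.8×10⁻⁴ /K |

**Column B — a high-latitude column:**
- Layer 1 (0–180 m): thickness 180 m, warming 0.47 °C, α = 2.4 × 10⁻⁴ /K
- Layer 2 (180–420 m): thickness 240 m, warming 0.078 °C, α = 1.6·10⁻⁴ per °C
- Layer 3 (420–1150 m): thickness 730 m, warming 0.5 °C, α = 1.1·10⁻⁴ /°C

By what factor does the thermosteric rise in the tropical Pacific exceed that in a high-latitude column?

≈ 2.0×

A Layer 1: 1.7 × 2.5×10⁻⁴ × 270 = 0.11475 m
A Layer 2: 0.42 × 190 × 1.8×10⁻⁴ = 0.014364 m
A total: 0.129114 m
B Layer 1: 180 × 2.4×10⁻⁴ × 0.47 = 0.020304 m
B Layer 2: 0.078 × 1.6×10⁻⁴ × 240 = 0.0029952 m
B 420–1150 m: 730 × 1.1×10⁻⁴ × 0.5 = 0.04015 m
B total: 0.0634492 m
Ratio: 0.129114 / 0.0634492 ≈ 2.035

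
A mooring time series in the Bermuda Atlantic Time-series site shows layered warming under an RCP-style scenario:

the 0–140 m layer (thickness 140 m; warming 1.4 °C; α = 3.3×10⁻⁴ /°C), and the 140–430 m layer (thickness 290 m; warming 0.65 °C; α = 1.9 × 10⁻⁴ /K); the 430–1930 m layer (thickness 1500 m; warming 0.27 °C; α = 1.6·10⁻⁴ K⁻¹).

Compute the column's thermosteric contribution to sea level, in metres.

0–140 m: 1.4 × 140 × 3.3×10⁻⁴ = 0.06468 m
290 × 0.65 × 1.9×10⁻⁴ = 0.035815 m
1.6×10⁻⁴ × 1500 × 0.27 = 0.06480 m
Δh = 0.06468 + 0.035815 + 0.06480 = 0.165295 m ≈ 0.165 m

about 0.165 m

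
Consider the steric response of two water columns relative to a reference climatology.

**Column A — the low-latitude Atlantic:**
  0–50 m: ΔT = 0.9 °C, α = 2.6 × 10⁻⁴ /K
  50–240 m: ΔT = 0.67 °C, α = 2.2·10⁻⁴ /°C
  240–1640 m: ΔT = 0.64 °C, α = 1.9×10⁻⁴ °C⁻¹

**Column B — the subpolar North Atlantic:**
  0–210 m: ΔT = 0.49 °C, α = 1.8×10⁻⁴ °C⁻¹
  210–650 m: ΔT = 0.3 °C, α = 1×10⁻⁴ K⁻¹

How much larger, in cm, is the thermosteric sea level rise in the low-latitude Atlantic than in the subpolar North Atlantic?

A 50 × 2.6×10⁻⁴ × 0.9 = 0.01170 m
A 2.2×10⁻⁴ × 190 × 0.67 = 0.028006 m
A Layer 3: 1.9×10⁻⁴ × 1400 × 0.64 = 0.17024 m
A total: 0.209946 m
B 0–210 m: 210 × 0.49 × 1.8×10⁻⁴ = 0.018522 m
B 210–650 m: 440 × 1×10⁻⁴ × 0.3 = 0.01320 m
B total: 0.031722 m
Difference: 0.209946 − 0.031722 = 0.178224 m

17.8 cm larger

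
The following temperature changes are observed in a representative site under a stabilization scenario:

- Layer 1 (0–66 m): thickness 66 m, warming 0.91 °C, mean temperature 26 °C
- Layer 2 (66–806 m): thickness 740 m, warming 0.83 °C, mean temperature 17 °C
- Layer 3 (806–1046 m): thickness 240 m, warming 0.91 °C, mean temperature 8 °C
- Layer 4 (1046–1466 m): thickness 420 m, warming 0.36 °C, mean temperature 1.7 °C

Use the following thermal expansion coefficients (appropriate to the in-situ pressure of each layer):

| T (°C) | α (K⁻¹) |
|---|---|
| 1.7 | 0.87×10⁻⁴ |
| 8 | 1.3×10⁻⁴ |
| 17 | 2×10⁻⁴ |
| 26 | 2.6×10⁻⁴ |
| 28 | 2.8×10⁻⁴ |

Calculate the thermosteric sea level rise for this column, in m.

about 0.180 m

Layer 1 at 26 °C → α = 2.6×10⁻⁴ K⁻¹
Layer 2 at 17 °C → α = 2×10⁻⁴ K⁻¹
Layer 3 at 8 °C → α = 1.3×10⁻⁴ K⁻¹
Layer 4 at 1.7 °C → α = 0.87×10⁻⁴ K⁻¹
Layer 1: 2.6×10⁻⁴ × 66 × 0.91 = 0.0156156 m
0.83 × 740 × 2×10⁻⁴ = 0.12284 m
806–1046 m: 1.3×10⁻⁴ × 0.91 × 240 = 0.028392 m
1046–1466 m: 0.87×10⁻⁴ × 420 × 0.36 = 0.0131544 m
Δh = 0.0156156 + 0.12284 + 0.028392 + 0.0131544 = 0.180002 m ≈ 0.180 m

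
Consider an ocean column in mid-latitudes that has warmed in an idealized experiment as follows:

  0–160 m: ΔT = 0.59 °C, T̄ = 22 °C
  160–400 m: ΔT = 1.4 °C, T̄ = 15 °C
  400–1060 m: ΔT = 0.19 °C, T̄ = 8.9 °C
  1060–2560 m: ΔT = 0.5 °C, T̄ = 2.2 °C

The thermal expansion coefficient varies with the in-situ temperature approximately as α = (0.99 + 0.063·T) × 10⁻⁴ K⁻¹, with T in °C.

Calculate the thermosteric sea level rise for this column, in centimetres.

Δh ≈ 19.2 cm

Layer 1: α = (0.99 + 0.063×22)×10⁻⁴ = 2.376×10⁻⁴ K⁻¹
Layer 2: α = (0.99 + 0.063×15)×10⁻⁴ = 1.935×10⁻⁴ K⁻¹
Layer 3: α = (0.99 + 0.063×8.9)×10⁻⁴ = 1.5507×10⁻⁴ K⁻¹
Layer 4: α = (0.99 + 0.063×2.2)×10⁻⁴ = 1.1286×10⁻⁴ K⁻¹
2.376×10⁻⁴ × 160 × 0.59 = 0.02242944 m
1.4 × 240 × 1.935×10⁻⁴ = 0.065016 m
Layer 3: 1.5507×10⁻⁴ × 660 × 0.19 = 0.019445778 m
Layer 4: 0.5 × 1.1286×10⁻⁴ × 1500 = 0.084645 m
Δh = 0.02242944 + 0.065016 + 0.019445778 + 0.084645 = 0.191536218 m ≈ 19.2 cm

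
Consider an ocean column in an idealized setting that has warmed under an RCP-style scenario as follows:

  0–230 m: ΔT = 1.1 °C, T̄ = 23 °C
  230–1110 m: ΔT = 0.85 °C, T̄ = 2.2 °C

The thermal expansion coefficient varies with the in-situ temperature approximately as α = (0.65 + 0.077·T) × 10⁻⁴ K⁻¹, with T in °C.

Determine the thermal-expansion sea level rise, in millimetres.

about 123 mm

Layer 1: α = (0.65 + 0.077×23)×10⁻⁴ = 2.421×10⁻⁴ K⁻¹
Layer 2: α = (0.65 + 0.077×2.2)×10⁻⁴ = 0.8194×10⁻⁴ K⁻¹
0–230 m: 230 × 2.421×10⁻⁴ × 1.1 = 0.0612513 m
0.85 × 0.8194×10⁻⁴ × 880 = 0.06129112 m
Δh = 0.0612513 + 0.06129112 = 0.12254242 m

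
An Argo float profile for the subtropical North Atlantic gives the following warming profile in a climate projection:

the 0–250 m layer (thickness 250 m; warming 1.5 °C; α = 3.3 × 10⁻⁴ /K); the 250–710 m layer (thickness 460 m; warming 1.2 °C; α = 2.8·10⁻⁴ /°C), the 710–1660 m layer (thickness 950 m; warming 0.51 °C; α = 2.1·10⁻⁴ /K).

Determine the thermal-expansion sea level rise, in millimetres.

0–250 m: 1.5 × 3.3×10⁻⁴ × 250 = 0.12375 m
Layer 2: 1.2 × 460 × 2.8×10⁻⁴ = 0.15456 m
Layer 3: 2.1×10⁻⁴ × 0.51 × 950 = 0.101745 m
Δh = 0.12375 + 0.15456 + 0.101745 = 0.380055 m ≈ 380 mm

380 mm of thermosteric rise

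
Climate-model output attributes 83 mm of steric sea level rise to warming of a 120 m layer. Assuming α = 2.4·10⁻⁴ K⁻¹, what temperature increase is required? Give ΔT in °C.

ΔT ≈ 2.88 °C

ΔT = Δh/(αH) = 0.083 / (2.4×10⁻⁴ × 120) ≈ 2.882 °C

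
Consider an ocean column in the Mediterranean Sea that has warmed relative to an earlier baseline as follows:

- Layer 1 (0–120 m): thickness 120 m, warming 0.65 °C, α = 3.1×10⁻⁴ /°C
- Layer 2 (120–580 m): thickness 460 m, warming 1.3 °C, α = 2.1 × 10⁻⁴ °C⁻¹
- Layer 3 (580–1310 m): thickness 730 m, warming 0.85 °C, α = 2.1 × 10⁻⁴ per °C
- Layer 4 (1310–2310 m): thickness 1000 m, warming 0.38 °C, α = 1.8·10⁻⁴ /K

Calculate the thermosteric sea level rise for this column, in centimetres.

34.8 cm

Layer 1: 0.65 × 3.1×10⁻⁴ × 120 = 0.02418 m
120–580 m: 1.3 × 460 × 2.1×10⁻⁴ = 0.12558 m
580–1310 m: 2.1×10⁻⁴ × 0.85 × 730 = 0.130305 m
Layer 4: 1000 × 1.8×10⁻⁴ × 0.38 = 0.06840 m
Δh = 0.02418 + 0.12558 + 0.130305 + 0.06840 = 0.348465 m ≈ 34.8 cm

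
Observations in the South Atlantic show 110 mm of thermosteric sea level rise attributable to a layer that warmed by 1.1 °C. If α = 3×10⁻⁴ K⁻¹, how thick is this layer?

330 m

H = Δh/(αΔT) = 0.11 / (3×10⁻⁴ × 1.1) ≈ 333.3 m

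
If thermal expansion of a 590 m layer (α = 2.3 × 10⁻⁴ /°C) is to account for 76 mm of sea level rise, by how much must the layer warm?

ΔT = Δh/(αH) = 0.076 / (2.3×10⁻⁴ × 590) ≈ 0.5601 °C

0.560 °C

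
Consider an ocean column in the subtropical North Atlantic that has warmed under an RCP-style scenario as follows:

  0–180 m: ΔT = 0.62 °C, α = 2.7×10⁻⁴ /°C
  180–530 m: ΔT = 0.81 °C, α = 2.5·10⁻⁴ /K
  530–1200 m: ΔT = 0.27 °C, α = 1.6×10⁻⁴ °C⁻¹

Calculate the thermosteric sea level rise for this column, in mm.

130 mm

0.62 × 180 × 2.7×10⁻⁴ = 0.030132 m
0.81 × 350 × 2.5×10⁻⁴ = 0.070875 m
Layer 3: 670 × 1.6×10⁻⁴ × 0.27 = 0.028944 m
Δh = 0.030132 + 0.070875 + 0.028944 = 0.129951 m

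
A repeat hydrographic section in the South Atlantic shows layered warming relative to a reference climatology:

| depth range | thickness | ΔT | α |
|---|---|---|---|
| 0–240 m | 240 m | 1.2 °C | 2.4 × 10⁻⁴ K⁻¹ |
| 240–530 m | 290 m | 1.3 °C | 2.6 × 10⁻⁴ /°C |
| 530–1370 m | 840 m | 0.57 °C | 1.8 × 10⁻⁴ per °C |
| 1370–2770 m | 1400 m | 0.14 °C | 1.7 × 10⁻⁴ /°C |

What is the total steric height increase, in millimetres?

287 mm of thermosteric rise

Layer 1: 1.2 × 2.4×10⁻⁴ × 240 = 0.06912 m
240–530 m: 290 × 2.6×10⁻⁴ × 1.3 = 0.09802 m
Layer 3: 0.57 × 1.8×10⁻⁴ × 840 = 0.086184 m
0.14 × 1.7×10⁻⁴ × 1400 = 0.03332 m
Δh = 0.06912 + 0.09802 + 0.086184 + 0.03332 = 0.286644 m ≈ 287 mm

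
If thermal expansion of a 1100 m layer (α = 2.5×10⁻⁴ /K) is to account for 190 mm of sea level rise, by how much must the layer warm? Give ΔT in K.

0.691 K

ΔT = Δh/(αH) = 0.19 / (2.5×10⁻⁴ × 1100) ≈ 0.6909 K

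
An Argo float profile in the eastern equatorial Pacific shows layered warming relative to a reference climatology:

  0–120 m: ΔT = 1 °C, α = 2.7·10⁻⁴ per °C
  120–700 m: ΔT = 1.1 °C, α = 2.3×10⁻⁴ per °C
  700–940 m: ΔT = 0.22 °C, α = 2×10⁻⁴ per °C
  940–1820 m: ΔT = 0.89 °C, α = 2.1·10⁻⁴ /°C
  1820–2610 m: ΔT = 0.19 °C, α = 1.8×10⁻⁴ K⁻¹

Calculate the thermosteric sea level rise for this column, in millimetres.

380 mm

2.7×10⁻⁴ × 1 × 120 = 0.03240 m
1.1 × 2.3×10⁻⁴ × 580 = 0.14674 m
700–940 m: 0.22 × 2×10⁻⁴ × 240 = 0.01056 m
2.1×10⁻⁴ × 0.89 × 880 = 0.164472 m
Layer 5: 0.19 × 790 × 1.8×10⁻⁴ = 0.027018 m
Δh = 0.03240 + 0.14674 + 0.01056 + 0.164472 + 0.027018 = 0.38119 m ≈ 380 mm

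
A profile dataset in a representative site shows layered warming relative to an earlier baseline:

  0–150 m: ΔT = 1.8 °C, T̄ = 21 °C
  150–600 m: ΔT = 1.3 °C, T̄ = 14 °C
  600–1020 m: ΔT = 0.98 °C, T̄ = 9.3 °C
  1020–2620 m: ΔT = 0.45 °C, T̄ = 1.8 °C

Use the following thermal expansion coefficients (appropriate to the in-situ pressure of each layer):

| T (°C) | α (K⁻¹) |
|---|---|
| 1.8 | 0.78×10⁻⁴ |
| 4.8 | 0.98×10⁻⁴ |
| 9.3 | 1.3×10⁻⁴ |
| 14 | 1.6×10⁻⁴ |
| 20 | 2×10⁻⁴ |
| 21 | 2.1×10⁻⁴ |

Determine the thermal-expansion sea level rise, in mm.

Δh ≈ 260 mm

Layer 1 at 21 °C → α = 2.1×10⁻⁴ K⁻¹
Layer 2 at 14 °C → α = 1.6×10⁻⁴ K⁻¹
Layer 3 at 9.3 °C → α = 1.3×10⁻⁴ K⁻¹
Layer 4 at 1.8 °C → α = 0.78×10⁻⁴ K⁻¹
Layer 1: 150 × 2.1×10⁻⁴ × 1.8 = 0.05670 m
150–600 m: 1.3 × 1.6×10⁻⁴ × 450 = 0.09360 m
600–1020 m: 1.3×10⁻⁴ × 420 × 0.98 = 0.053508 m
1600 × 0.45 × 0.78×10⁻⁴ = 0.05616 m
Δh = 0.05670 + 0.09360 + 0.053508 + 0.05616 = 0.259968 m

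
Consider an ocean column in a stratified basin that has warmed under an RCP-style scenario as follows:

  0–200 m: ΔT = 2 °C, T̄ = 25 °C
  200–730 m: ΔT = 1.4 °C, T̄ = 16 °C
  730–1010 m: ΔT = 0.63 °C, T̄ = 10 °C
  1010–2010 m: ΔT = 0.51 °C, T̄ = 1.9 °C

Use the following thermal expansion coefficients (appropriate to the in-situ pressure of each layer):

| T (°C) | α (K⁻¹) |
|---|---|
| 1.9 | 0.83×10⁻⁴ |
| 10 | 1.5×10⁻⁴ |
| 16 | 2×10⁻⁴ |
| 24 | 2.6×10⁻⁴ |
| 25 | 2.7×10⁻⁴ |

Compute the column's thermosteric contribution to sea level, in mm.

325 mm of thermosteric rise

Layer 1 at 25 °C → α = 2.7×10⁻⁴ K⁻¹
Layer 2 at 16 °C → α = 2×10⁻⁴ K⁻¹
Layer 3 at 10 °C → α = 1.5×10⁻⁴ K⁻¹
Layer 4 at 1.9 °C → α = 0.83×10⁻⁴ K⁻¹
0–200 m: 2 × 200 × 2.7×10⁻⁴ = 0.10800 m
200–730 m: 1.4 × 2×10⁻⁴ × 530 = 0.14840 m
0.63 × 1.5×10⁻⁴ × 280 = 0.02646 m
Layer 4: 0.83×10⁻⁴ × 1000 × 0.51 = 0.04233 m
Δh = 0.10800 + 0.14840 + 0.02646 + 0.04233 = 0.32519 m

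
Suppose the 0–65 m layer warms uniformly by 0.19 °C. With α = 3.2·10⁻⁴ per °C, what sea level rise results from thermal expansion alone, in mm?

Δh = αΔT·H = 3.2×10⁻⁴ × 0.19 × 65 = 0.003952 m

Δh ≈ 4.0 mm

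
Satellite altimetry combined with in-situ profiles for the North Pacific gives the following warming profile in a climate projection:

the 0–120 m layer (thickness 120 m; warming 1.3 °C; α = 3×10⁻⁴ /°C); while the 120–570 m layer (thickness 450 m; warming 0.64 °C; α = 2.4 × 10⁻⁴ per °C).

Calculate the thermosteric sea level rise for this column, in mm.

Layer 1: 120 × 3×10⁻⁴ × 1.3 = 0.04680 m
450 × 2.4×10⁻⁴ × 0.64 = 0.06912 m
Δh = 0.04680 + 0.06912 = 0.11592 m ≈ 120 mm

about 120 mm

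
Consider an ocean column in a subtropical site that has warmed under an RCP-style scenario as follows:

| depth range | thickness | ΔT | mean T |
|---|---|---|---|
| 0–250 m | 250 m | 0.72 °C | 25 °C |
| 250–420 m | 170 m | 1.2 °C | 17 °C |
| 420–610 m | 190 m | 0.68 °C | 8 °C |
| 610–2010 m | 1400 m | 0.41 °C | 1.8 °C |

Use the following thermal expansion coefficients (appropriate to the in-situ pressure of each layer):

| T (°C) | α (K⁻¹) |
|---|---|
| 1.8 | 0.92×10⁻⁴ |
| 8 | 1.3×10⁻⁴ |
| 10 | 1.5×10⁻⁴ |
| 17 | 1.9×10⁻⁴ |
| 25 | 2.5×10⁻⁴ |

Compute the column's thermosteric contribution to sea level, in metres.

Δh ≈ 0.153 m

Layer 1 at 25 °C → α = 2.5×10⁻⁴ K⁻¹
Layer 2 at 17 °C → α = 1.9×10⁻⁴ K⁻¹
Layer 3 at 8 °C → α = 1.3×10⁻⁴ K⁻¹
Layer 4 at 1.8 °C → α = 0.92×10⁻⁴ K⁻¹
0–250 m: 250 × 0.72 × 2.5×10⁻⁴ = 0.04500 m
Layer 2: 1.9×10⁻⁴ × 170 × 1.2 = 0.03876 m
420–610 m: 190 × 1.3×10⁻⁴ × 0.68 = 0.016796 m
Layer 4: 0.41 × 0.92×10⁻⁴ × 1400 = 0.052808 m
Δh = 0.04500 + 0.03876 + 0.016796 + 0.052808 = 0.153364 m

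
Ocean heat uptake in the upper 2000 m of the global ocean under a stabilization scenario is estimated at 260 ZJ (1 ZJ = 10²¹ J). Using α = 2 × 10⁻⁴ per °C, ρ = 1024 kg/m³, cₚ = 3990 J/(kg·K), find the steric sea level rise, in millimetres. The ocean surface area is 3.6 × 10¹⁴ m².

Per unit area: Q = 260×10²¹ / (3.6×10¹⁴) ≈ 7.222×10⁸ J/m²
Δh = αQ/(ρcₚ) = 2×10⁻⁴ × 7.222×10⁸ / (1024 × 3990) ≈ 0.035352 m

35.4 mm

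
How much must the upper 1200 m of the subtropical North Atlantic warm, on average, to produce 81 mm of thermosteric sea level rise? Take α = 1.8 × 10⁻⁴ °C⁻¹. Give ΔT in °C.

ΔT = Δh/(αH) = 0.081 / (1.8×10⁻⁴ × 1200) = 0.3750 °C

0.375 °C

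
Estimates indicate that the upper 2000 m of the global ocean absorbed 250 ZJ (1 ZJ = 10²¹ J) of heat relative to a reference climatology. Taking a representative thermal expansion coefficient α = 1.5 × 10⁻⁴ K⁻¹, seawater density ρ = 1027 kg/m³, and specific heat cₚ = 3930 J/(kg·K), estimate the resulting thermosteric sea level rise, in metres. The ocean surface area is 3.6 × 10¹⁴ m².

Per unit area: Q = 250×10²¹ / (3.6×10¹⁴) ≈ 6.944×10⁸ J/m²
Δh = αQ/(ρcₚ) = 1.5×10⁻⁴ × 6.944×10⁸ / (1027 × 3930) ≈ 0.025807 m

0.026 m of thermosteric rise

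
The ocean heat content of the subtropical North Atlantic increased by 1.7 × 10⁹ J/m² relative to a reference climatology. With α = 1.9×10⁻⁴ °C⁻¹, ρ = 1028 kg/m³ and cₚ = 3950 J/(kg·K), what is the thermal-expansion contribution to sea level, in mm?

Δh ≈ 79.5 mm

Δh = αQ/(ρcₚ) = 1.9×10⁻⁴ × 1.7×10⁹ / (1028 × 3950) ≈ 0.079545 m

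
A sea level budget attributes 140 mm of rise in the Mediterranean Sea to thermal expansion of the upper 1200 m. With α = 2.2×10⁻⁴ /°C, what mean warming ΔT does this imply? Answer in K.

about 0.530 K

ΔT = Δh/(αH) = 0.14 / (2.2×10⁻⁴ × 1200) ≈ 0.5303 K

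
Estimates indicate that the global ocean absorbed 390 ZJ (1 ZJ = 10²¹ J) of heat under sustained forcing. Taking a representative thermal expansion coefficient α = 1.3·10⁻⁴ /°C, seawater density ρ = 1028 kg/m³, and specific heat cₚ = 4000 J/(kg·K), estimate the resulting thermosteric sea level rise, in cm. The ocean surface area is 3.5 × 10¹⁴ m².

Per unit area: Q = 390×10²¹ / (3.5×10¹⁴) ≈ 1.114×10⁹ J/m²
Δh = αQ/(ρcₚ) = 1.3×10⁻⁴ × 1.114×10⁹ / (1028 × 4000) ≈ 0.035219 m

Δh = 3.52 cm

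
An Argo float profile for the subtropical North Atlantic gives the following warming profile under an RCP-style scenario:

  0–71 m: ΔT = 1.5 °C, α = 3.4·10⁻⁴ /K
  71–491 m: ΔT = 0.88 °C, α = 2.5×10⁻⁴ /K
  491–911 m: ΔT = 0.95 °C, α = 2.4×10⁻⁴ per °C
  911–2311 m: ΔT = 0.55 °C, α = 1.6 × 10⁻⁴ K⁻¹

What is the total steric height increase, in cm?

0–71 m: 1.5 × 71 × 3.4×10⁻⁴ = 0.03621 m
71–491 m: 420 × 0.88 × 2.5×10⁻⁴ = 0.09240 m
420 × 2.4×10⁻⁴ × 0.95 = 0.09576 m
1400 × 0.55 × 1.6×10⁻⁴ = 0.12320 m
Δh = 0.03621 + 0.09240 + 0.09576 + 0.12320 = 0.34757 m ≈ 34.8 cm

about 34.8 cm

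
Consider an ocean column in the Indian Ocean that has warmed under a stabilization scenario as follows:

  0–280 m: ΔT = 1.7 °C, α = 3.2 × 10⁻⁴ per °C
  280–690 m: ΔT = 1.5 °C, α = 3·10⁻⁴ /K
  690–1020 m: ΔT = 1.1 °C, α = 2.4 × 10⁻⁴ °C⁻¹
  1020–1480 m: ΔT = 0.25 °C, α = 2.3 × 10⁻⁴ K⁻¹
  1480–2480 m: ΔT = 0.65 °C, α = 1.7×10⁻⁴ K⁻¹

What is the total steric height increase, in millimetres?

1.7 × 3.2×10⁻⁴ × 280 = 0.15232 m
280–690 m: 1.5 × 410 × 3×10⁻⁴ = 0.18450 m
690–1020 m: 1.1 × 330 × 2.4×10⁻⁴ = 0.08712 m
1020–1480 m: 2.3×10⁻⁴ × 460 × 0.25 = 0.02645 m
1000 × 0.65 × 1.7×10⁻⁴ = 0.11050 m
Δh = 0.15232 + 0.18450 + 0.08712 + 0.02645 + 0.11050 = 0.56089 m

Δh = 560 mm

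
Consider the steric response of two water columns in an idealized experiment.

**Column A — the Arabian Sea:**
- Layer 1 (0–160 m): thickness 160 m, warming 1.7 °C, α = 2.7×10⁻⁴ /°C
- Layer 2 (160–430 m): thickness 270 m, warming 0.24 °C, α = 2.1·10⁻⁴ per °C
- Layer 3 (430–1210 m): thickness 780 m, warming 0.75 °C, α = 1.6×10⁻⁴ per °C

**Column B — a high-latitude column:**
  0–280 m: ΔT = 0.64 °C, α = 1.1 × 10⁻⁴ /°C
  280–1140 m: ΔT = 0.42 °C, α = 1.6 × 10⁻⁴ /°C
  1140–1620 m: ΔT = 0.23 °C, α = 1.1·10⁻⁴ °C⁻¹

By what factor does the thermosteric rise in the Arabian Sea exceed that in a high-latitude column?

2.02

A 160 × 2.7×10⁻⁴ × 1.7 = 0.07344 m
A Layer 2: 2.1×10⁻⁴ × 270 × 0.24 = 0.013608 m
A Layer 3: 1.6×10⁻⁴ × 0.75 × 780 = 0.09360 m
A total: 0.180648 m
B Layer 1: 1.1×10⁻⁴ × 280 × 0.64 = 0.019712 m
B 280–1140 m: 1.6×10⁻⁴ × 0.42 × 860 = 0.057792 m
B 1140–1620 m: 480 × 1.1×10⁻⁴ × 0.23 = 0.012144 m
B total: 0.089648 m
Ratio: 0.180648 / 0.089648 ≈ 2.015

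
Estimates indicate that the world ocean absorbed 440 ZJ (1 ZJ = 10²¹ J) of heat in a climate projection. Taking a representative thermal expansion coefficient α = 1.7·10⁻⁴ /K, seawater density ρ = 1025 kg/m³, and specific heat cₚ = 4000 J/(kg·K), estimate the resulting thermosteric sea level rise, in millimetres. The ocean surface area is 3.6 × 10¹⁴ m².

Per unit area: Q = 440×10²¹ / (3.6×10¹⁴) ≈ 1.222×10⁹ J/m²
Δh = αQ/(ρcₚ) = 1.7×10⁻⁴ × 1.222×10⁹ / (1025 × 4000) ≈ 0.050668 m

50.7 mm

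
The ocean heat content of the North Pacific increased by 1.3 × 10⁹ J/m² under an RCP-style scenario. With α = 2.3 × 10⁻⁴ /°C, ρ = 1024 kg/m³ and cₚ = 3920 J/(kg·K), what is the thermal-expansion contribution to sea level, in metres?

Δh ≈ 0.0745 m

Δh = αQ/(ρcₚ) = 2.3×10⁻⁴ × 1.3×10⁹ / (1024 × 3920) ≈ 0.074488 m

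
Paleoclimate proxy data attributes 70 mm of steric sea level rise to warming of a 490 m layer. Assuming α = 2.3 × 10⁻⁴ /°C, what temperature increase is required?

about 0.62 K

ΔT = Δh/(αH) = 0.07 / (2.3×10⁻⁴ × 490) ≈ 0.6211 K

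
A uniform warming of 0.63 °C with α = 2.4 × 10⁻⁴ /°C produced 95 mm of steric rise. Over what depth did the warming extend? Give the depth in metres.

H ≈ 630 m

H = Δh/(αΔT) = 0.095 / (2.4×10⁻⁴ × 0.63) ≈ 628.3 m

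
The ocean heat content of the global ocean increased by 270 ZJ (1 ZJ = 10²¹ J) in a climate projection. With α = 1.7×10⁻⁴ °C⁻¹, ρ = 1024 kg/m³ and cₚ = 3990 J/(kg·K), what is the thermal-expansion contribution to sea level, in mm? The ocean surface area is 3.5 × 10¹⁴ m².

Per unit area: Q = 270×10²¹ / (3.5×10¹⁴) ≈ 7.714×10⁸ J/m²
Δh = αQ/(ρcₚ) = 1.7×10⁻⁴ × 7.714×10⁸ / (1024 × 3990) ≈ 0.032096 m

about 32.1 mm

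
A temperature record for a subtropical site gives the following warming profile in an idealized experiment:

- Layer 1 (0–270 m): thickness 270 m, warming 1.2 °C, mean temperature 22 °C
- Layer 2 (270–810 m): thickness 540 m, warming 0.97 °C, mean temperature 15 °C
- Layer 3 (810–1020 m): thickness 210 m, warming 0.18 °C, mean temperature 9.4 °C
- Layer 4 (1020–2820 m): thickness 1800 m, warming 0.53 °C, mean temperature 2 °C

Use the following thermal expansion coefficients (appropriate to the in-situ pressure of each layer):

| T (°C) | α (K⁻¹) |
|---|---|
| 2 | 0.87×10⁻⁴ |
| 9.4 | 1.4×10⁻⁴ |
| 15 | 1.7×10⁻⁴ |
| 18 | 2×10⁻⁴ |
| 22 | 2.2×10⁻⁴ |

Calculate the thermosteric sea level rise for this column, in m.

about 0.25 m

Layer 1 at 22 °C → α = 2.2×10⁻⁴ K⁻¹
Layer 2 at 15 °C → α = 1.7×10⁻⁴ K⁻¹
Layer 3 at 9.4 °C → α = 1.4×10⁻⁴ K⁻¹
Layer 4 at 2 °C → α = 0.87×10⁻⁴ K⁻¹
0–270 m: 1.2 × 2.2×10⁻⁴ × 270 = 0.07128 m
270–810 m: 1.7×10⁻⁴ × 0.97 × 540 = 0.089046 m
Layer 3: 210 × 0.18 × 1.4×10⁻⁴ = 0.005292 m
Layer 4: 0.53 × 0.87×10⁻⁴ × 1800 = 0.082998 m
Δh = 0.07128 + 0.089046 + 0.005292 + 0.082998 = 0.248616 m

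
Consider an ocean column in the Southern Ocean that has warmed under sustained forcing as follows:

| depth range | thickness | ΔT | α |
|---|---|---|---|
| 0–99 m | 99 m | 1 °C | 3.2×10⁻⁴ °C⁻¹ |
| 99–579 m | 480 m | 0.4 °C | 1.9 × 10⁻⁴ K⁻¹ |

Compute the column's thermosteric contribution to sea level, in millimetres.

1 × 99 × 3.2×10⁻⁴ = 0.03168 m
99–579 m: 0.4 × 480 × 1.9×10⁻⁴ = 0.03648 m
Δh = 0.03168 + 0.03648 = 0.06816 m ≈ 68 mm

Δh ≈ 68 mm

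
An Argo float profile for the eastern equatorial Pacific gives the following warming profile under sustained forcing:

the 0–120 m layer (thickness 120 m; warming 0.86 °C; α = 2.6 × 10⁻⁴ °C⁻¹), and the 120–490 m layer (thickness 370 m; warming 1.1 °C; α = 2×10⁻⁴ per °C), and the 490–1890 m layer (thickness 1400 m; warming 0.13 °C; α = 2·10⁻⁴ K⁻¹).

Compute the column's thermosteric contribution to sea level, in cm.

Layer 1: 2.6×10⁻⁴ × 120 × 0.86 = 0.026832 m
120–490 m: 1.1 × 370 × 2×10⁻⁴ = 0.08140 m
0.13 × 1400 × 2×10⁻⁴ = 0.03640 m
Δh = 0.026832 + 0.08140 + 0.03640 = 0.144632 m

14 cm of thermosteric rise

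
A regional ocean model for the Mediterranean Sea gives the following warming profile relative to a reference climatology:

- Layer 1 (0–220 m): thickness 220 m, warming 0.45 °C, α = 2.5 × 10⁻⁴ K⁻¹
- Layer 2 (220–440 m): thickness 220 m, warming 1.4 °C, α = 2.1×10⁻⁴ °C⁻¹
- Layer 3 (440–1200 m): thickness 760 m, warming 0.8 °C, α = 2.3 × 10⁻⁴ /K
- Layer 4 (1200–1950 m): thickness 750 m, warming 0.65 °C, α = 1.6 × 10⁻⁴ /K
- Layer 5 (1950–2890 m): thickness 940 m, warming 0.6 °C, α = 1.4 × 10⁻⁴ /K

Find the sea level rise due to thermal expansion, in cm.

0–220 m: 0.45 × 2.5×10⁻⁴ × 220 = 0.02475 m
Layer 2: 220 × 1.4 × 2.1×10⁻⁴ = 0.06468 m
440–1200 m: 760 × 0.8 × 2.3×10⁻⁴ = 0.13984 m
0.65 × 750 × 1.6×10⁻⁴ = 0.07800 m
Layer 5: 940 × 0.6 × 1.4×10⁻⁴ = 0.07896 m
Δh = 0.02475 + 0.06468 + 0.13984 + 0.07800 + 0.07896 = 0.38623 m

Δh = 38.6 cm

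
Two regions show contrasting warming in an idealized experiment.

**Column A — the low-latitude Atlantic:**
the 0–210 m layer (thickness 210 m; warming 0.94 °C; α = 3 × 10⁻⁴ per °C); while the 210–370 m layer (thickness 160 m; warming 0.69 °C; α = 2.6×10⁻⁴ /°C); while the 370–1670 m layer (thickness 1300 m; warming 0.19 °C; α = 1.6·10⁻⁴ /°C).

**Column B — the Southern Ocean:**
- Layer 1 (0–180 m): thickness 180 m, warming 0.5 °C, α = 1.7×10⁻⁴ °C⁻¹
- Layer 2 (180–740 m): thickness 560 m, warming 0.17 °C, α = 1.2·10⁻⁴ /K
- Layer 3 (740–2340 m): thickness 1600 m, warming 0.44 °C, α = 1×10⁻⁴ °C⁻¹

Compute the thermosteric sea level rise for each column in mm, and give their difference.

Δh_A ≈ 130 mm, Δh_B ≈ 97 mm; difference ≈ 30 mm

A Layer 1: 3×10⁻⁴ × 0.94 × 210 = 0.05922 m
A Layer 2: 2.6×10⁻⁴ × 0.69 × 160 = 0.028704 m
A 0.19 × 1.6×10⁻⁴ × 1300 = 0.03952 m
A total: 0.127444 m
B Layer 1: 0.5 × 180 × 1.7×10⁻⁴ = 0.01530 m
B 0.17 × 560 × 1.2×10⁻⁴ = 0.011424 m
B Layer 3: 1×10⁻⁴ × 1600 × 0.44 = 0.07040 m
B total: 0.097124 m
Difference: 0.127444 − 0.097124 = 0.03032 m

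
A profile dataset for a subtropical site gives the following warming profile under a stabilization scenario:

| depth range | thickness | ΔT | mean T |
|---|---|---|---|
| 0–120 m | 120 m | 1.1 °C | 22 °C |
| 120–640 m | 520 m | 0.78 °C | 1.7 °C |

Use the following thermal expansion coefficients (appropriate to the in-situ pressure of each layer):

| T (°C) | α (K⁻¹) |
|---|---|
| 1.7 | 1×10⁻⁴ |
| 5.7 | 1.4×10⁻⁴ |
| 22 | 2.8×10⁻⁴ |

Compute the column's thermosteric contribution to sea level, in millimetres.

Layer 1 at 22 °C → α = 2.8×10⁻⁴ K⁻¹
Layer 2 at 1.7 °C → α = 1×10⁻⁴ K⁻¹
Layer 1: 2.8×10⁻⁴ × 1.1 × 120 = 0.03696 m
1×10⁻⁴ × 0.78 × 520 = 0.04056 m
Δh = 0.03696 + 0.04056 = 0.07752 m

Δh ≈ 77.5 mm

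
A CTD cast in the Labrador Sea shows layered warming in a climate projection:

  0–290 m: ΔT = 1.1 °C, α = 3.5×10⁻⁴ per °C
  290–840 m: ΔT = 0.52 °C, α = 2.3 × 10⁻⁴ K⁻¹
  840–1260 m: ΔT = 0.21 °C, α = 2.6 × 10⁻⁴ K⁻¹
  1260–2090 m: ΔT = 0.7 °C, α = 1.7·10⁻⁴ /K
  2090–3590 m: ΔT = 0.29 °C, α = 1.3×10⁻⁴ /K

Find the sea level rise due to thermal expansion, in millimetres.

290 × 1.1 × 3.5×10⁻⁴ = 0.11165 m
550 × 0.52 × 2.3×10⁻⁴ = 0.06578 m
Layer 3: 2.6×10⁻⁴ × 420 × 0.21 = 0.022932 m
0.7 × 830 × 1.7×10⁻⁴ = 0.09877 m
1.3×10⁻⁴ × 0.29 × 1500 = 0.05655 m
Δh = 0.11165 + 0.06578 + 0.022932 + 0.09877 + 0.05655 = 0.355682 m

about 356 mm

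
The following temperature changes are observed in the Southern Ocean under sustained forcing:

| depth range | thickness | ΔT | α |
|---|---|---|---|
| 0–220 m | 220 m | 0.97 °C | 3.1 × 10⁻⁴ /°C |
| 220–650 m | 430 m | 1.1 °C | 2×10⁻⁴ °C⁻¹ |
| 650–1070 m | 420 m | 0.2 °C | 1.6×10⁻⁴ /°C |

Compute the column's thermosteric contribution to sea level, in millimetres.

170 mm of thermosteric rise

Layer 1: 0.97 × 3.1×10⁻⁴ × 220 = 0.066154 m
Layer 2: 2×10⁻⁴ × 1.1 × 430 = 0.09460 m
650–1070 m: 0.2 × 1.6×10⁻⁴ × 420 = 0.01344 m
Δh = 0.066154 + 0.09460 + 0.01344 = 0.174194 m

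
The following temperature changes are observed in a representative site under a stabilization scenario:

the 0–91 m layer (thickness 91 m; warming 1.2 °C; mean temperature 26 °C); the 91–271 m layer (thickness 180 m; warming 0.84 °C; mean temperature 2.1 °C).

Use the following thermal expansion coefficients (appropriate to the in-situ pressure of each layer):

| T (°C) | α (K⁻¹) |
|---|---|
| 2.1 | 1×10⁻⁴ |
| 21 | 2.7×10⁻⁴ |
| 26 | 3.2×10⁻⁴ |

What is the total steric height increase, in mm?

Δh ≈ 50.1 mm

Layer 1 at 26 °C → α = 3.2×10⁻⁴ K⁻¹
Layer 2 at 2.1 °C → α = 1×10⁻⁴ K⁻¹
0–91 m: 91 × 1.2 × 3.2×10⁻⁴ = 0.034944 m
180 × 1×10⁻⁴ × 0.84 = 0.01512 m
Δh = 0.034944 + 0.01512 = 0.050064 m ≈ 50.1 mm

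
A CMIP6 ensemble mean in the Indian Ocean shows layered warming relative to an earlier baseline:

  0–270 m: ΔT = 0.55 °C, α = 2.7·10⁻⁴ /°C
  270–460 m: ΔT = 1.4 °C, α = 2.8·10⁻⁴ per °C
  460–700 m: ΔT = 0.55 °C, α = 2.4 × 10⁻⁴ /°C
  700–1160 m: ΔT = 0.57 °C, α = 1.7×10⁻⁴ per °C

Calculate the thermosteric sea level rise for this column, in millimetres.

191 mm

2.7×10⁻⁴ × 270 × 0.55 = 0.040095 m
Layer 2: 2.8×10⁻⁴ × 1.4 × 190 = 0.07448 m
460–700 m: 0.55 × 2.4×10⁻⁴ × 240 = 0.03168 m
700–1160 m: 460 × 0.57 × 1.7×10⁻⁴ = 0.044574 m
Δh = 0.040095 + 0.07448 + 0.03168 + 0.044574 = 0.190829 m ≈ 191 mm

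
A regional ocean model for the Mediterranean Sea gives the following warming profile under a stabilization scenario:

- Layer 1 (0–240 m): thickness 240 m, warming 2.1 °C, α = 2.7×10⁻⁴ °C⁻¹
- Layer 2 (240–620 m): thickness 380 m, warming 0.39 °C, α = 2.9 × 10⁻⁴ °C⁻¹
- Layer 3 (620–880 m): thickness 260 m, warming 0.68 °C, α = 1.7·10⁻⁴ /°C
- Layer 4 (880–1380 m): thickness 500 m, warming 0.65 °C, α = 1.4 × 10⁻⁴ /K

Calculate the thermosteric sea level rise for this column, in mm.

250 mm

2.1 × 2.7×10⁻⁴ × 240 = 0.13608 m
240–620 m: 380 × 0.39 × 2.9×10⁻⁴ = 0.042978 m
Layer 3: 1.7×10⁻⁴ × 260 × 0.68 = 0.030056 m
Layer 4: 0.65 × 1.4×10⁻⁴ × 500 = 0.04550 m
Δh = 0.13608 + 0.042978 + 0.030056 + 0.04550 = 0.254614 m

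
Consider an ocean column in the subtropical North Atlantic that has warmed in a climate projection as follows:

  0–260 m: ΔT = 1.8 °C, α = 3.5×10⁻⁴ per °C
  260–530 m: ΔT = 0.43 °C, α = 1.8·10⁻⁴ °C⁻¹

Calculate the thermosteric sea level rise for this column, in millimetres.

0–260 m: 260 × 1.8 × 3.5×10⁻⁴ = 0.16380 m
Layer 2: 0.43 × 270 × 1.8×10⁻⁴ = 0.020898 m
Δh = 0.16380 + 0.020898 = 0.184698 m ≈ 185 mm

185 mm of thermosteric rise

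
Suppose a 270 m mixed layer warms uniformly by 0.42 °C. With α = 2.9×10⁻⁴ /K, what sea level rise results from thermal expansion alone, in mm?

32.9 mm of thermosteric rise

Δh = αΔT·H = 2.9×10⁻⁴ × 0.42 × 270 = 0.032886 m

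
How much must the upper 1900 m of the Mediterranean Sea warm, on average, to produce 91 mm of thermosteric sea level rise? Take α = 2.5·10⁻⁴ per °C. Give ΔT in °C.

ΔT = Δh/(αH) = 0.091 / (2.5×10⁻⁴ × 1900) ≈ 0.1916 °C

ΔT ≈ 0.192 °C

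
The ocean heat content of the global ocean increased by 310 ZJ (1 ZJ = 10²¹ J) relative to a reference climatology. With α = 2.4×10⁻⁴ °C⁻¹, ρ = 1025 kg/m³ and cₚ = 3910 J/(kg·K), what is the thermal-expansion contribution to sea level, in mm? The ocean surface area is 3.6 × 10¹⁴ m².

about 51.6 mm

Per unit area: Q = 310×10²¹ / (3.6×10¹⁴) ≈ 8.611×10⁸ J/m²
Δh = αQ/(ρcₚ) = 2.4×10⁻⁴ × 8.611×10⁸ / (1025 × 3910) ≈ 0.051566 m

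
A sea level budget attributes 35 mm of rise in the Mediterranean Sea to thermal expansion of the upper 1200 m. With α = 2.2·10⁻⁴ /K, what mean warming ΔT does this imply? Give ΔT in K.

ΔT ≈ 0.133 K

ΔT = Δh/(αH) = 0.035 / (2.2×10⁻⁴ × 1200) ≈ 0.1326 K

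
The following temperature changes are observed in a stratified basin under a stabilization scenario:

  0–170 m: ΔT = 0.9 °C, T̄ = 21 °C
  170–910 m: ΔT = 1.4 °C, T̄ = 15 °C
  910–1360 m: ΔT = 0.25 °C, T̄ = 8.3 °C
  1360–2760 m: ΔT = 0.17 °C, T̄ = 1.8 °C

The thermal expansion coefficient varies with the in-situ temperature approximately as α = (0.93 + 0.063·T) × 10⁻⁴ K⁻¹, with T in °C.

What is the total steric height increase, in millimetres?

Layer 1: α = (0.93 + 0.063×21)×10⁻⁴ = 2.253×10⁻⁴ K⁻¹
Layer 2: α = (0.93 + 0.063×15)×10⁻⁴ = 1.875×10⁻⁴ K⁻¹
Layer 3: α = (0.93 + 0.063×8.3)×10⁻⁴ = 1.4529×10⁻⁴ K⁻¹
Layer 4: α = (0.93 + 0.063×1.8)×10⁻⁴ = 1.0434×10⁻⁴ K⁻¹
170 × 0.9 × 2.253×10⁻⁴ = 0.0344709 m
170–910 m: 1.4 × 740 × 1.875×10⁻⁴ = 0.19425 m
910–1360 m: 450 × 1.4529×10⁻⁴ × 0.25 = 0.016345125 m
1360–2760 m: 0.17 × 1400 × 1.0434×10⁻⁴ = 0.02483292 m
Δh = 0.0344709 + 0.19425 + 0.016345125 + 0.02483292 = 0.269898945 m

Δh ≈ 270 mm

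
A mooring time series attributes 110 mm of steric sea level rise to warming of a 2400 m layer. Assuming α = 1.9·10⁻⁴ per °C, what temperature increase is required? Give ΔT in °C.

about 0.24 °C

ΔT = Δh/(αH) = 0.11 / (1.9×10⁻⁴ × 2400) ≈ 0.2412 °C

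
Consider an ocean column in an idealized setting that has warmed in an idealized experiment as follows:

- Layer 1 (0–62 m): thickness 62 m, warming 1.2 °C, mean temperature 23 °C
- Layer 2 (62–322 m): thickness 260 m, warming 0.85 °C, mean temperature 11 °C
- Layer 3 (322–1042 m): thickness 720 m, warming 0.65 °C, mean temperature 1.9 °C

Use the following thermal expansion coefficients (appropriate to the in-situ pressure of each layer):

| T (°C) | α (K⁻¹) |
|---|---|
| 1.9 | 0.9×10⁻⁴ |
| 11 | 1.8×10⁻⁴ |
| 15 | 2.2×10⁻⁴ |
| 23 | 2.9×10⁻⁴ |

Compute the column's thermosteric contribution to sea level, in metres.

0.103 m

Layer 1 at 23 °C → α = 2.9×10⁻⁴ K⁻¹
Layer 2 at 11 °C → α = 1.8×10⁻⁴ K⁻¹
Layer 3 at 1.9 °C → α = 0.9×10⁻⁴ K⁻¹
62 × 2.9×10⁻⁴ × 1.2 = 0.021576 m
62–322 m: 1.8×10⁻⁴ × 260 × 0.85 = 0.03978 m
720 × 0.65 × 0.9×10⁻⁴ = 0.04212 m
Δh = 0.021576 + 0.03978 + 0.04212 = 0.103476 m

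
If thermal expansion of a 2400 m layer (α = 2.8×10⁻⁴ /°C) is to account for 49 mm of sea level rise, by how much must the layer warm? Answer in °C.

about 0.0729 °C

ΔT = Δh/(αH) = 0.049 / (2.8×10⁻⁴ × 2400) ≈ 0.07292 °C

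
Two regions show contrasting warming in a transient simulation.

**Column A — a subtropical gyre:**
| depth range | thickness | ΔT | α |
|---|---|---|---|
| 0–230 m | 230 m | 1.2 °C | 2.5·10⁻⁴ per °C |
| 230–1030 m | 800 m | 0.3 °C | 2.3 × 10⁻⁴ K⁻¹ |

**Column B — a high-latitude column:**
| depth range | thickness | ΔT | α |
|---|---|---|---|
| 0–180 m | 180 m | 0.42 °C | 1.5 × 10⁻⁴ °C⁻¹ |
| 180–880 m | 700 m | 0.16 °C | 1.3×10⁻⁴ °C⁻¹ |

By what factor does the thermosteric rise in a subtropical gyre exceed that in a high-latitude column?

A Layer 1: 2.5×10⁻⁴ × 230 × 1.2 = 0.06900 m
A Layer 2: 800 × 2.3×10⁻⁴ × 0.3 = 0.05520 m
A total: 0.12420 m
B Layer 1: 0.42 × 1.5×10⁻⁴ × 180 = 0.01134 m
B 180–880 m: 700 × 0.16 × 1.3×10⁻⁴ = 0.01456 m
B total: 0.02590 m
Ratio: 0.12420 / 0.02590 ≈ 4.795

a factor of 4.80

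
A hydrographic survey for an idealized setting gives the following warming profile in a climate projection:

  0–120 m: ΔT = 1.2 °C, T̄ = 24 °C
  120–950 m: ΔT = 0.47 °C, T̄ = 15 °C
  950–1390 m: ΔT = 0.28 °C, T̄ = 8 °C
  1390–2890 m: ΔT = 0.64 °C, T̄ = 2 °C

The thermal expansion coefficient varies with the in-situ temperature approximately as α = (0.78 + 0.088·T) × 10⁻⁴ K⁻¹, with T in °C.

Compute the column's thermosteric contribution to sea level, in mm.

Layer 1: α = (0.78 + 0.088×24)×10⁻⁴ = 2.892×10⁻⁴ K⁻¹
Layer 2: α = (0.78 + 0.088×15)×10⁻⁴ = 2.1×10⁻⁴ K⁻¹
Layer 3: α = (0.78 + 0.088×8)×10⁻⁴ = 1.484×10⁻⁴ K⁻¹
Layer 4: α = (0.78 + 0.088×2)×10⁻⁴ = 0.956×10⁻⁴ K⁻¹
0–120 m: 2.892×10⁻⁴ × 120 × 1.2 = 0.0416448 m
Layer 2: 830 × 0.47 × 2.1×10⁻⁴ = 0.081921 m
950–1390 m: 440 × 1.484×10⁻⁴ × 0.28 = 0.01828288 m
Layer 4: 0.64 × 1500 × 0.956×10⁻⁴ = 0.091776 m
Δh = 0.0416448 + 0.081921 + 0.01828288 + 0.091776 = 0.23362468 m

234 mm of thermosteric rise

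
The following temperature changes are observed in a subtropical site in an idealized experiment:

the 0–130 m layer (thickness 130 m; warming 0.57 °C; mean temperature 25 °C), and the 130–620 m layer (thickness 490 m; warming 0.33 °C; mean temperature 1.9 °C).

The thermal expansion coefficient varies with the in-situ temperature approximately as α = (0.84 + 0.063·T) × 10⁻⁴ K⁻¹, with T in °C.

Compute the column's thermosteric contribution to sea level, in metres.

Δh = 0.0334 m

Layer 1: α = (0.84 + 0.063×25)×10⁻⁴ = 2.415×10⁻⁴ K⁻¹
Layer 2: α = (0.84 + 0.063×1.9)×10⁻⁴ = 0.9597×10⁻⁴ K⁻¹
0.57 × 130 × 2.415×10⁻⁴ = 0.01789515 m
Layer 2: 490 × 0.33 × 0.9597×10⁻⁴ = 0.015518349 m
Δh = 0.01789515 + 0.015518349 = 0.033413499 m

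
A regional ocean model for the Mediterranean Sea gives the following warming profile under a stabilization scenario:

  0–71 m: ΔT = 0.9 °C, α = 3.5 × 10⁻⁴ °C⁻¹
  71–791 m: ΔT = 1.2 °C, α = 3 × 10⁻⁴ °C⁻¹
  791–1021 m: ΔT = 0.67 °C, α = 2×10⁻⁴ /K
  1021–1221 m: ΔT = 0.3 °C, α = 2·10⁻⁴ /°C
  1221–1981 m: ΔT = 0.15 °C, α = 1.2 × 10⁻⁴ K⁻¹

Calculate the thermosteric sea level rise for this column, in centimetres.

0.9 × 71 × 3.5×10⁻⁴ = 0.022365 m
1.2 × 3×10⁻⁴ × 720 = 0.25920 m
2×10⁻⁴ × 230 × 0.67 = 0.03082 m
0.3 × 200 × 2×10⁻⁴ = 0.01200 m
0.15 × 1.2×10⁻⁴ × 760 = 0.01368 m
Δh = 0.022365 + 0.25920 + 0.03082 + 0.01200 + 0.01368 = 0.338065 m ≈ 33.8 cm

33.8 cm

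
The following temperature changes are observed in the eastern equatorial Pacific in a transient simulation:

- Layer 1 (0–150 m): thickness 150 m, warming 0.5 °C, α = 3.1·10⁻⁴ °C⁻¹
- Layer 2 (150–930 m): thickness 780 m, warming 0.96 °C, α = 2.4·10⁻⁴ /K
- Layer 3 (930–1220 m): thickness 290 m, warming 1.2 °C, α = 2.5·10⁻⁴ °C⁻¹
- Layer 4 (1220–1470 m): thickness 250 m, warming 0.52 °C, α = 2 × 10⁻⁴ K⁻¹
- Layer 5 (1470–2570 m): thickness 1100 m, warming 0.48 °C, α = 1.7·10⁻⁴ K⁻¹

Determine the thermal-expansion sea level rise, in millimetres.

Δh ≈ 410 mm

3.1×10⁻⁴ × 0.5 × 150 = 0.02325 m
150–930 m: 2.4×10⁻⁴ × 0.96 × 780 = 0.179712 m
930–1220 m: 2.5×10⁻⁴ × 290 × 1.2 = 0.08700 m
2×10⁻⁴ × 0.52 × 250 = 0.02600 m
1100 × 0.48 × 1.7×10⁻⁴ = 0.08976 m
Δh = 0.02325 + 0.179712 + 0.08700 + 0.02600 + 0.08976 = 0.405722 m ≈ 410 mm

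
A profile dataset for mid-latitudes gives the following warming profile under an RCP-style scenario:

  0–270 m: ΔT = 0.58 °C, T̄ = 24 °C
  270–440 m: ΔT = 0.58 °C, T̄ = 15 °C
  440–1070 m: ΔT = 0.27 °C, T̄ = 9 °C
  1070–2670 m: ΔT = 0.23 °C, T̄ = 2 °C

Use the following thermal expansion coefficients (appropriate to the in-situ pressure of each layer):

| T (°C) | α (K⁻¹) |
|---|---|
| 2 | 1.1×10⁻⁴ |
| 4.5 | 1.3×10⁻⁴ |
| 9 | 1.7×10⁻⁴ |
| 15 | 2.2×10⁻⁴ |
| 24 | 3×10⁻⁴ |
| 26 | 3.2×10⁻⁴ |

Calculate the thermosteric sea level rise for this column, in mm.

Δh = 138 mm

Layer 1 at 24 °C → α = 3×10⁻⁴ K⁻¹
Layer 2 at 15 °C → α = 2.2×10⁻⁴ K⁻¹
Layer 3 at 9 °C → α = 1.7×10⁻⁴ K⁻¹
Layer 4 at 2 °C → α = 1.1×10⁻⁴ K⁻¹
0–270 m: 3×10⁻⁴ × 270 × 0.58 = 0.04698 m
0.58 × 170 × 2.2×10⁻⁴ = 0.021692 m
1.7×10⁻⁴ × 630 × 0.27 = 0.028917 m
Layer 4: 1.1×10⁻⁴ × 1600 × 0.23 = 0.04048 m
Δh = 0.04698 + 0.021692 + 0.028917 + 0.04048 = 0.138069 m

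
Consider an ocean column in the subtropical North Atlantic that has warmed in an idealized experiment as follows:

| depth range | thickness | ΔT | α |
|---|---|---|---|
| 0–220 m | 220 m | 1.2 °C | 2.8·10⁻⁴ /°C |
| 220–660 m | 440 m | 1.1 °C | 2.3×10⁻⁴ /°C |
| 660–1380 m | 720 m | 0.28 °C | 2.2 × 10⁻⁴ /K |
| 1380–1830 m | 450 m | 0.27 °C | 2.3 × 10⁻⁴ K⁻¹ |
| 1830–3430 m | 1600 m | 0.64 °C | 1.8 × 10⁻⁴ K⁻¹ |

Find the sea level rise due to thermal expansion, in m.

0.44 m

Layer 1: 1.2 × 2.8×10⁻⁴ × 220 = 0.07392 m
220–660 m: 440 × 1.1 × 2.3×10⁻⁴ = 0.11132 m
720 × 2.2×10⁻⁴ × 0.28 = 0.044352 m
2.3×10⁻⁴ × 450 × 0.27 = 0.027945 m
Layer 5: 1.8×10⁻⁴ × 1600 × 0.64 = 0.18432 m
Δh = 0.07392 + 0.11132 + 0.044352 + 0.027945 + 0.18432 = 0.441857 m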